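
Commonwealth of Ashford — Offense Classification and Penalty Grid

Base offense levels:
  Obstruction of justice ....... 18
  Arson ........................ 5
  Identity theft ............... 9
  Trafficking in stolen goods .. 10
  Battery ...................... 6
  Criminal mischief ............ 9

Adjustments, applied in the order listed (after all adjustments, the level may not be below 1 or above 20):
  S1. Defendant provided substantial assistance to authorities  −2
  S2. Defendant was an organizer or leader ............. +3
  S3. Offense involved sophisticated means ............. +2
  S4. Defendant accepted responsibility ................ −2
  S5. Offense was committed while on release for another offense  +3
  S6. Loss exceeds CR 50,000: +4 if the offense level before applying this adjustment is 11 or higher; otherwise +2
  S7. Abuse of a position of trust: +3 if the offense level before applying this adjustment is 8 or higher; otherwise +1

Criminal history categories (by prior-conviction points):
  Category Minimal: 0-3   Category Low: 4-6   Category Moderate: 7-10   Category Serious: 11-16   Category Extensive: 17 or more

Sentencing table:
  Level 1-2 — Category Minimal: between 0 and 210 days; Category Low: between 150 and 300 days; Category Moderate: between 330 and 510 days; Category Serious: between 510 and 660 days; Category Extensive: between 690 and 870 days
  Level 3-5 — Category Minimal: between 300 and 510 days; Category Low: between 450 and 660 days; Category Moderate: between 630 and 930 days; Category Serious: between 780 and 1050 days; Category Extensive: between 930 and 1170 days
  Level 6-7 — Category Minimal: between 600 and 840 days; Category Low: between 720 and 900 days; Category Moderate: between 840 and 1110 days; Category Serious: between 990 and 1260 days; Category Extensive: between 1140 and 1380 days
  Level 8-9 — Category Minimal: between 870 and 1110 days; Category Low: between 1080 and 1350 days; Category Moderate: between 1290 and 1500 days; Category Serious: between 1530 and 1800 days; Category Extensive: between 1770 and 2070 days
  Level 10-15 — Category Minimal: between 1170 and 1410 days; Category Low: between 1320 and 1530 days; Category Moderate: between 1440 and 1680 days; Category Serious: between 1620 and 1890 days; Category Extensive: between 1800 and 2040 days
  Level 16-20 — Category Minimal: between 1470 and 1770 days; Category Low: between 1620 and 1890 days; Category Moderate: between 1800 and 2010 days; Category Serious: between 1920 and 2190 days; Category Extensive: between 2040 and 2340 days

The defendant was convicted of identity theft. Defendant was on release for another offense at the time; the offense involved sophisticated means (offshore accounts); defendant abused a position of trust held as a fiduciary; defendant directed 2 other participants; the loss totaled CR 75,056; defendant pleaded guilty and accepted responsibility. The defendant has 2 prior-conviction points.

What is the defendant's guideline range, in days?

Base offense level for identity theft: 9.
S1 does not apply.
S2 applies: 9 + 3 = 12.
S3 applies: 12 + 2 = 14.
S4 applies: 14 − 2 = 12.
S5 applies: 12 + 3 = 15.
S6 applies (level before this adjustment is 15 ≥ 11, so +4): 15 + 4 = 19.
S7 applies (level before this adjustment is 19 ≥ 8, so +3): 19 + 3 = 22.
Level 22 exceeds the maximum of 20; capped at 20.
Final offense level: 20.
Criminal history: 2 prior points → Category Minimal (0-3).
Level 20 falls in the 16-20 band.
Grid: Level 16-20 × Category Minimal = 1470-1770 days.

1470-1770 days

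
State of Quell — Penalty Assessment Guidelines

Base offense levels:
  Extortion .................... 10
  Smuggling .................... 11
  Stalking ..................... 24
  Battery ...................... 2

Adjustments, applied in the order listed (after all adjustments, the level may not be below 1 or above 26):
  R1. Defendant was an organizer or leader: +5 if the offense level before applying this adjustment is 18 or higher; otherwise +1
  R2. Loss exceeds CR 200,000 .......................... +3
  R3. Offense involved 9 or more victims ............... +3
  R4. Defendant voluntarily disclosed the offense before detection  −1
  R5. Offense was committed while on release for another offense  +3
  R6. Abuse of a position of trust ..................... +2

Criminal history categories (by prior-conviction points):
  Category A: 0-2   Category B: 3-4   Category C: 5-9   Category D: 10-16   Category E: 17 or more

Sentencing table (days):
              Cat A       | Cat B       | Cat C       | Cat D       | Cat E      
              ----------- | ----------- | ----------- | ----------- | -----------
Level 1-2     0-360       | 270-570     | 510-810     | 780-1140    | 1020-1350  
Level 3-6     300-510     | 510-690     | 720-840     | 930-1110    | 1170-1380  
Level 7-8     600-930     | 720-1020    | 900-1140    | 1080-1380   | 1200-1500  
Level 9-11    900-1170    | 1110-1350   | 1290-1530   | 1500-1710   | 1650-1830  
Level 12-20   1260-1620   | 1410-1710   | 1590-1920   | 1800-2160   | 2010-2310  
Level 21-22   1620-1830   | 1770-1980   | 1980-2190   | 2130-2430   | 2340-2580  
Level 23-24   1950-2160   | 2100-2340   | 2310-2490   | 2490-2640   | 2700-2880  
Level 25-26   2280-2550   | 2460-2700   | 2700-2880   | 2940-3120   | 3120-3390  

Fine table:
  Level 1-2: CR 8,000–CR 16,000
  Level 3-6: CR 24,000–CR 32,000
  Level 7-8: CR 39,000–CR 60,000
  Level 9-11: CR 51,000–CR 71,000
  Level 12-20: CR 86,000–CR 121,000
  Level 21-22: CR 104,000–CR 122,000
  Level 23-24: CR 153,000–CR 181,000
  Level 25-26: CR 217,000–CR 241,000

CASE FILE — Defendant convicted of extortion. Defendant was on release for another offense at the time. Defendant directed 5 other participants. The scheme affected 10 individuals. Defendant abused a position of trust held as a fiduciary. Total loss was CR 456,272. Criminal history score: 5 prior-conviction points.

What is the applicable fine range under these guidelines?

CR 104,000–CR 122,000

Base offense level for extortion: 10.
R1 applies (level before this adjustment is 10 < 18, so +1): 10 + 1 = 11.
R2 applies: 11 + 3 = 14.
R3 applies: 14 + 3 = 17.
R5 applies: 17 + 3 = 20.
R6 applies: 20 + 2 = 22.
Final offense level: 22.
Level 22 falls in the 21-22 band.
Fine table: Level 21-22 → CR 104,000–CR 122,000.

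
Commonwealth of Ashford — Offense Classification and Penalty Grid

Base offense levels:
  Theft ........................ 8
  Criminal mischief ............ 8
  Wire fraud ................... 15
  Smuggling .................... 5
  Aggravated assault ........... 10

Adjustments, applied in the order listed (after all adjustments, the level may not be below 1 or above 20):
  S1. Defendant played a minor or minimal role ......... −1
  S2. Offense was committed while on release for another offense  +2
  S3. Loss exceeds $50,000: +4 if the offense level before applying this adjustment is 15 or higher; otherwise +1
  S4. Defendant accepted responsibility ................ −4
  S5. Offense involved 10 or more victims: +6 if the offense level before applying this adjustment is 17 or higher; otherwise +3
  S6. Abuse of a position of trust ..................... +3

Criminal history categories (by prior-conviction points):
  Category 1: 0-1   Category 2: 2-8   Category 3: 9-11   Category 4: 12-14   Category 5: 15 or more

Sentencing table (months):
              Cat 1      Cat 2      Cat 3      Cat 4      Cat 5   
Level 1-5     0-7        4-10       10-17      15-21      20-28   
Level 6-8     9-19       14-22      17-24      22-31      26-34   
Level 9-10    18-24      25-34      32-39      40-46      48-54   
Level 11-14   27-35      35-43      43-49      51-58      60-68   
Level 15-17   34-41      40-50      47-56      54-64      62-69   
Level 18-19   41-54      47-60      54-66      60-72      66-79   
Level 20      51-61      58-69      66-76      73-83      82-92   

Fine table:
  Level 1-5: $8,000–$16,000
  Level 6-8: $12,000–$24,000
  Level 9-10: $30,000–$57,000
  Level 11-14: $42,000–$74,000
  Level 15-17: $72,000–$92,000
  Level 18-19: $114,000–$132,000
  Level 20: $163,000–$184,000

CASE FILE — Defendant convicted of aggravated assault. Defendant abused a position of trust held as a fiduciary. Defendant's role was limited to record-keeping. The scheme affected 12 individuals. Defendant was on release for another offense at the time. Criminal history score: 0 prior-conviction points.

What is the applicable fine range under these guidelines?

Base offense level for aggravated assault: 10.
S1 applies: 10 − 1 = 9.
S2 applies: 9 + 2 = 11.
S4 does not apply.
S5 applies (level before this adjustment is 11 < 17, so +3): 11 + 3 = 14.
S6 applies: 14 + 3 = 17.
Final offense level: 17.
Level 17 falls in the 15-17 band.
Fine table: Level 15-17 → $72,000–$92,000.

$72,000–$92,000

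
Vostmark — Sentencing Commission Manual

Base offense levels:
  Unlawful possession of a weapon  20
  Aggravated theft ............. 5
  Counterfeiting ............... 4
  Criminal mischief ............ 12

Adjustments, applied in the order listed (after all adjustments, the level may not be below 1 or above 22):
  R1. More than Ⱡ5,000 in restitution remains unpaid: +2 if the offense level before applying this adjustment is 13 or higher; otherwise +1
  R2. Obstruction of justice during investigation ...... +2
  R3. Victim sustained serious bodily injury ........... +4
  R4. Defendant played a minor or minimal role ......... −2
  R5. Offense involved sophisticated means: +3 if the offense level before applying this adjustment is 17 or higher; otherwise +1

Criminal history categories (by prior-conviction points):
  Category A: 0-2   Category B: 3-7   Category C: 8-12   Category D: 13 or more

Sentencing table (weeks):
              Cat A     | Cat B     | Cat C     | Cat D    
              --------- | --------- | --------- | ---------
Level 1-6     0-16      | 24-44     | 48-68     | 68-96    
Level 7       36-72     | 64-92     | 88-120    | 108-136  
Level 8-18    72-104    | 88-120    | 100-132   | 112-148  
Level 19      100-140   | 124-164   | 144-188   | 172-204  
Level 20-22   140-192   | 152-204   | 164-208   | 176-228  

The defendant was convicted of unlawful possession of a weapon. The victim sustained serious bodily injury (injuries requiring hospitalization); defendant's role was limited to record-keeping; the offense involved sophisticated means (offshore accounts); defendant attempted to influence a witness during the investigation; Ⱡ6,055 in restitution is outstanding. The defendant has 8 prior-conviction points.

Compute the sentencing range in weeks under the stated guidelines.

164-208 weeks

Base offense level for unlawful possession of a weapon: 20.
R1 applies (level before this adjustment is 20 ≥ 13, so +2): 20 + 2 = 22.
R2 applies: 22 + 2 = 24.
R3 applies: 24 + 4 = 28.
R4 applies: 28 − 2 = 26.
R5 applies (level before this adjustment is 26 ≥ 17, so +3): 26 + 3 = 29.
Level 29 exceeds the maximum of 22; capped at 22.
Final offense level: 22.
Criminal history: 8 prior points → Category C (8-12).
Level 22 falls in the 20-22 band.
Grid: Level 20-22 × Category C = 164-208 weeks.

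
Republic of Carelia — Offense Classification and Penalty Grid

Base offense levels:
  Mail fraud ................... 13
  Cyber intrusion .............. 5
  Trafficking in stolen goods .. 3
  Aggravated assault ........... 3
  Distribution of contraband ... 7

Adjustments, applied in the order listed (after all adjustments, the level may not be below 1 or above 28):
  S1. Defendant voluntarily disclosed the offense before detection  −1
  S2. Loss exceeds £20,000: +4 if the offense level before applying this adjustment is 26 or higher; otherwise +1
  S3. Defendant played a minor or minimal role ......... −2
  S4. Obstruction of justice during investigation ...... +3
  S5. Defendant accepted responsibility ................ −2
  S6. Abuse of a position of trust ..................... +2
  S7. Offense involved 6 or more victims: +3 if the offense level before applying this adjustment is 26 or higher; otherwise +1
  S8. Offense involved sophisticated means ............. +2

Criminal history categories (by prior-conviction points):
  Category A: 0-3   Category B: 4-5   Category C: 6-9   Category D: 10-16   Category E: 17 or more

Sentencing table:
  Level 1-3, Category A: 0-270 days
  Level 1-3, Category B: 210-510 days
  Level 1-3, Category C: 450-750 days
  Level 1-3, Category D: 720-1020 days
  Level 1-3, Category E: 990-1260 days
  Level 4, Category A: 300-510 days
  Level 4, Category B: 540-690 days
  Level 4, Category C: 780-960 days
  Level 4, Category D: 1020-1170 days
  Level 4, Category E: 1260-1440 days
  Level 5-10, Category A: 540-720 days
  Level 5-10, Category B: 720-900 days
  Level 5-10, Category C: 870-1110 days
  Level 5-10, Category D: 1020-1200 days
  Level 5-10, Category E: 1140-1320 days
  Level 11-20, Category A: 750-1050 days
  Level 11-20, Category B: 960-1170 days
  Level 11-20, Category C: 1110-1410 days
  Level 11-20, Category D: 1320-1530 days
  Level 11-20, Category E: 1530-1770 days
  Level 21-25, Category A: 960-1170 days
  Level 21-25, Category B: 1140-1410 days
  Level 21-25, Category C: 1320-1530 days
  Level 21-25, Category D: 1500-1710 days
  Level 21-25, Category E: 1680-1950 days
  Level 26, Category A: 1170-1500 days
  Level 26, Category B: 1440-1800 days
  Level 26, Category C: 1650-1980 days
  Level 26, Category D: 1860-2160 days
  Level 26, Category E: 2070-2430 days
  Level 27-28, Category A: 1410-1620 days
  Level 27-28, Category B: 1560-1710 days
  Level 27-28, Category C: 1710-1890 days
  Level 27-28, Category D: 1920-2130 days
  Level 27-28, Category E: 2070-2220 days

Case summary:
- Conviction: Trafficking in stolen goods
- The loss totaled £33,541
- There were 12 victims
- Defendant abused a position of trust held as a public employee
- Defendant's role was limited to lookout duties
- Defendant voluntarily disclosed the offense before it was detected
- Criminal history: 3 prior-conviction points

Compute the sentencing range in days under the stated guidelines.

300-510 days

Base offense level for trafficking in stolen goods: 3.
S1 applies: 3 − 1 = 2.
S2 applies (level before this adjustment is 2 < 26, so +1): 2 + 1 = 3.
S3 applies: 3 − 2 = 1.
S4 does not apply.
S5 does not apply.
S6 applies: 1 + 2 = 3.
S7 applies (level before this adjustment is 3 < 26, so +1): 3 + 1 = 4.
S8 does not apply.
Final offense level: 4.
Criminal history: 3 prior points → Category A (0-3).
Level 4 falls in the 4 band.
Grid: Level 4 × Category A = 300-510 days.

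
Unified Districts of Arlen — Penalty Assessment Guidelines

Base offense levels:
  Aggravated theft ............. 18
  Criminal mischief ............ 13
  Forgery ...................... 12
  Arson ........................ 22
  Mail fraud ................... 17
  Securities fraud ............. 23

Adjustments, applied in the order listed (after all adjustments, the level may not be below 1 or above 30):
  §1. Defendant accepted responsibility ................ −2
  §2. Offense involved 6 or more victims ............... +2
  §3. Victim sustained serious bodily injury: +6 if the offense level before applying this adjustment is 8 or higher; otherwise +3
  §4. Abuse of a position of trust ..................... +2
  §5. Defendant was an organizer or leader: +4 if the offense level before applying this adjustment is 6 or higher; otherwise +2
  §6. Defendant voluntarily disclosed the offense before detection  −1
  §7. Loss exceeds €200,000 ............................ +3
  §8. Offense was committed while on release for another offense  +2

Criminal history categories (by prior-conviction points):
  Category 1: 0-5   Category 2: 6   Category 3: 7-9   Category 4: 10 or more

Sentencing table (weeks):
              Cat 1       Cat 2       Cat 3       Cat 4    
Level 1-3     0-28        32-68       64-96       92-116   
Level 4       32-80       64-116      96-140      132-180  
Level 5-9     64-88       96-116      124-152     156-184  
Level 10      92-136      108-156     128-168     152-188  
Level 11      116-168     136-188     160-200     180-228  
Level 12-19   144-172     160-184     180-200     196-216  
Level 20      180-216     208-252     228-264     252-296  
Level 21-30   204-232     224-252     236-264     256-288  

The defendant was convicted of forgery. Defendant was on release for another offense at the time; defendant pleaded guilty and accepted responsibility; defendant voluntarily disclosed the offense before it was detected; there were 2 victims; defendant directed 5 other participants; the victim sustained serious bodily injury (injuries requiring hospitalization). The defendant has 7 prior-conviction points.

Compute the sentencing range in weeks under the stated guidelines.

236-264 weeks

Base offense level for forgery: 12.
§1 applies: 12 − 2 = 10.
§2 does not apply.
§3 applies (level before this adjustment is 10 ≥ 8, so +6): 10 + 6 = 16.
§4 does not apply.
§5 applies (level before this adjustment is 16 ≥ 6, so +4): 16 + 4 = 20.
§6 applies: 20 − 1 = 19.
§7 does not apply.
§8 applies: 19 + 2 = 21.
Final offense level: 21.
Criminal history: 7 prior points → Category 3 (7-9).
Level 21 falls in the 21-30 band.
Grid: Level 21-30 × Category 3 = 236-264 weeks.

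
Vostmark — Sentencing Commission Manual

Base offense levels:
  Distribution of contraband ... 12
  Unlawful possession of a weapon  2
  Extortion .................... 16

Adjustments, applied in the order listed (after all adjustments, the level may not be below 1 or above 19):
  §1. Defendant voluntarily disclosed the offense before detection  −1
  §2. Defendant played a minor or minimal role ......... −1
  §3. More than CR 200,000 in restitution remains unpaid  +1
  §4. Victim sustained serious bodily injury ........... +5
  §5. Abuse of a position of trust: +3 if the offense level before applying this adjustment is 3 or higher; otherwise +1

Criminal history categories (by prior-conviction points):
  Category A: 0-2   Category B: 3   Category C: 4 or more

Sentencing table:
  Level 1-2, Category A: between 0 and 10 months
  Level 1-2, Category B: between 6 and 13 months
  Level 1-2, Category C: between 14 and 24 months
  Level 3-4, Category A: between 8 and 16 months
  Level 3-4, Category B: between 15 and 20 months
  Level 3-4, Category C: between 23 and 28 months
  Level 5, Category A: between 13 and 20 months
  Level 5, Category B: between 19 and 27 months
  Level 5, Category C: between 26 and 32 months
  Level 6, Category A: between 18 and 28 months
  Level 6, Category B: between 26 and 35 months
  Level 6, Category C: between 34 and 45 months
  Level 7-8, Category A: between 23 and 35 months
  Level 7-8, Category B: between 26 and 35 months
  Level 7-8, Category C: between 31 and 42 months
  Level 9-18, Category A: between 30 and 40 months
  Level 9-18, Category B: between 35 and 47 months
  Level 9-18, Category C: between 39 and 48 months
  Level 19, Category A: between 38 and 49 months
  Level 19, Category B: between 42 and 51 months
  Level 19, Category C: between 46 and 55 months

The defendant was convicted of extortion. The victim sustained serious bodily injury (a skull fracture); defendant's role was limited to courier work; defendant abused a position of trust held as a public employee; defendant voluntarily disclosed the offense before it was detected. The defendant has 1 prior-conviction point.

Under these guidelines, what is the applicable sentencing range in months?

Base offense level for extortion: 16.
§1 applies: 16 − 1 = 15.
§2 applies: 15 − 1 = 14.
§3 does not apply.
§4 applies: 14 + 5 = 19.
§5 applies (level before this adjustment is 19 ≥ 3, so +3): 19 + 3 = 22.
Level 22 exceeds the maximum of 19; capped at 19.
Final offense level: 19.
Criminal history: 1 prior point → Category A (0-2).
Level 19 falls in the 19 band.
Grid: Level 19 × Category A = 38-49 months.

38-49 months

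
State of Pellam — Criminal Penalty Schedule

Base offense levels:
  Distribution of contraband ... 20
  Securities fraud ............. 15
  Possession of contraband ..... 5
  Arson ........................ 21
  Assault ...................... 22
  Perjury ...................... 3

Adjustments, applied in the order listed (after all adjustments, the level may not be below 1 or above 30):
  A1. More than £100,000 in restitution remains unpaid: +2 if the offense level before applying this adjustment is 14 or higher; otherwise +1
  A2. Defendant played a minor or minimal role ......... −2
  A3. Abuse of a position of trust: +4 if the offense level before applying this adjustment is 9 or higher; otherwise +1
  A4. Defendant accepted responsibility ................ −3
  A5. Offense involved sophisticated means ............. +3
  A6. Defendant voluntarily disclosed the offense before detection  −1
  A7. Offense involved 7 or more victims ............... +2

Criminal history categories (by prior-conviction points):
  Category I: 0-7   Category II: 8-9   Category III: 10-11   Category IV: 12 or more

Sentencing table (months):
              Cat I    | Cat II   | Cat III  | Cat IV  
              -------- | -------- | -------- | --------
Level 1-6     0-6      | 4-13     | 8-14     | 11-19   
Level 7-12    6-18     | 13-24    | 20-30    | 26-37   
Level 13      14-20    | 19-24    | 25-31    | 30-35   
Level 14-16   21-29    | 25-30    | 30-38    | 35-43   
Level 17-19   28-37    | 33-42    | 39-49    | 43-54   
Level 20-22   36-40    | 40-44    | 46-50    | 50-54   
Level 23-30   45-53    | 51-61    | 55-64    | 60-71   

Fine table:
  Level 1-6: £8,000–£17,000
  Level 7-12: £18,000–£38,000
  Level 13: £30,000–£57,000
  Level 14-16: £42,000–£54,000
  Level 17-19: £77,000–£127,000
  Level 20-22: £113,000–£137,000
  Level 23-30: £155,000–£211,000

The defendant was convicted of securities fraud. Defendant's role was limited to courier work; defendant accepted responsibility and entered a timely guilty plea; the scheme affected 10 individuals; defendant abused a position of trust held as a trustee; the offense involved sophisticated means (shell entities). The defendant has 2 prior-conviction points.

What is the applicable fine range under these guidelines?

Base offense level for securities fraud: 15.
A2 applies: 15 − 2 = 13.
A3 applies (level before this adjustment is 13 ≥ 9, so +4): 13 + 4 = 17.
A4 applies: 17 − 3 = 14.
A5 applies: 14 + 3 = 17.
A6 does not apply.
A7 applies: 17 + 2 = 19.
Final offense level: 19.
Level 19 falls in the 17-19 band.
Fine table: Level 17-19 → £77,000–£127,000.

£77,000–£127,000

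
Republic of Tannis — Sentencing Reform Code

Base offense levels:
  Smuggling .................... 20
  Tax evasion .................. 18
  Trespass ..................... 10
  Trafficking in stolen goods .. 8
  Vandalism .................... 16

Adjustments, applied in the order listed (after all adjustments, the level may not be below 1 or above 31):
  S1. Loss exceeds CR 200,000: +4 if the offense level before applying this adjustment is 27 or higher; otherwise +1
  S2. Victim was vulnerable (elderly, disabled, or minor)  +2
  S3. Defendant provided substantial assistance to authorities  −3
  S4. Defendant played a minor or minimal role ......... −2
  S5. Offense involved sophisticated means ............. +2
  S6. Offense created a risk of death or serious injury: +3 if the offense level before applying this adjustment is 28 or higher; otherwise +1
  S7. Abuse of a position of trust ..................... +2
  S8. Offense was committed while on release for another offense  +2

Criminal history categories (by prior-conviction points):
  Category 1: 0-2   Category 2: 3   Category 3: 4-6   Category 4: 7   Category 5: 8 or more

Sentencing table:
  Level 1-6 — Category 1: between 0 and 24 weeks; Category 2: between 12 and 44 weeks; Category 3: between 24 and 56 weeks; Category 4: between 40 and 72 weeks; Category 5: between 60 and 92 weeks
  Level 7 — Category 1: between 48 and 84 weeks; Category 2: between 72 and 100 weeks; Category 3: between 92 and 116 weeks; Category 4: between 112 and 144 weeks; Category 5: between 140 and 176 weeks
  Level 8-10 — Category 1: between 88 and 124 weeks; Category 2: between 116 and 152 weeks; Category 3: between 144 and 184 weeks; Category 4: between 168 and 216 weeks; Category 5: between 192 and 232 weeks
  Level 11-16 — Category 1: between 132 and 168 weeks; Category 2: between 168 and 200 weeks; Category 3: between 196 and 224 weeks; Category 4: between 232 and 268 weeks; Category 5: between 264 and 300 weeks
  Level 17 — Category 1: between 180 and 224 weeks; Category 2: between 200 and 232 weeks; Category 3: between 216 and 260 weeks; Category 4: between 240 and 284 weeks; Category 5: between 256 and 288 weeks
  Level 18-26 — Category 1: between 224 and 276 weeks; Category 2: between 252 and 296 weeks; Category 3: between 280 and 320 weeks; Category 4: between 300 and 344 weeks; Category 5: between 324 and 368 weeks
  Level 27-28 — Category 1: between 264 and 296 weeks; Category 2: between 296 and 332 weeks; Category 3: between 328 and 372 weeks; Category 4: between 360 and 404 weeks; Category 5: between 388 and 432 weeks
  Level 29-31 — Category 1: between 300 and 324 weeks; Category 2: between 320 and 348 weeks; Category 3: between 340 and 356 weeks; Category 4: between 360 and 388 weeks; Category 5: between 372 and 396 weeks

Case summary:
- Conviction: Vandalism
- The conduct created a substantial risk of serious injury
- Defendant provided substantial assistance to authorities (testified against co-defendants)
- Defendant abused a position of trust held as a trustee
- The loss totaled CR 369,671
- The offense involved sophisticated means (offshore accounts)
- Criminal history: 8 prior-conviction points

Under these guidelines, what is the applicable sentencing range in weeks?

Base offense level for vandalism: 16.
S1 applies (level before this adjustment is 16 < 27, so +1): 16 + 1 = 17.
S2 does not apply.
S3 applies: 17 − 3 = 14.
S4 does not apply.
S5 applies: 14 + 2 = 16.
S6 applies (level before this adjustment is 16 < 28, so +1): 16 + 1 = 17.
S7 applies: 17 + 2 = 19.
S8 does not apply.
Final offense level: 19.
Criminal history: 8 prior points → Category 5 (8+).
Level 19 falls in the 18-26 band.
Grid: Level 18-26 × Category 5 = 324-368 weeks.

324-368 weeks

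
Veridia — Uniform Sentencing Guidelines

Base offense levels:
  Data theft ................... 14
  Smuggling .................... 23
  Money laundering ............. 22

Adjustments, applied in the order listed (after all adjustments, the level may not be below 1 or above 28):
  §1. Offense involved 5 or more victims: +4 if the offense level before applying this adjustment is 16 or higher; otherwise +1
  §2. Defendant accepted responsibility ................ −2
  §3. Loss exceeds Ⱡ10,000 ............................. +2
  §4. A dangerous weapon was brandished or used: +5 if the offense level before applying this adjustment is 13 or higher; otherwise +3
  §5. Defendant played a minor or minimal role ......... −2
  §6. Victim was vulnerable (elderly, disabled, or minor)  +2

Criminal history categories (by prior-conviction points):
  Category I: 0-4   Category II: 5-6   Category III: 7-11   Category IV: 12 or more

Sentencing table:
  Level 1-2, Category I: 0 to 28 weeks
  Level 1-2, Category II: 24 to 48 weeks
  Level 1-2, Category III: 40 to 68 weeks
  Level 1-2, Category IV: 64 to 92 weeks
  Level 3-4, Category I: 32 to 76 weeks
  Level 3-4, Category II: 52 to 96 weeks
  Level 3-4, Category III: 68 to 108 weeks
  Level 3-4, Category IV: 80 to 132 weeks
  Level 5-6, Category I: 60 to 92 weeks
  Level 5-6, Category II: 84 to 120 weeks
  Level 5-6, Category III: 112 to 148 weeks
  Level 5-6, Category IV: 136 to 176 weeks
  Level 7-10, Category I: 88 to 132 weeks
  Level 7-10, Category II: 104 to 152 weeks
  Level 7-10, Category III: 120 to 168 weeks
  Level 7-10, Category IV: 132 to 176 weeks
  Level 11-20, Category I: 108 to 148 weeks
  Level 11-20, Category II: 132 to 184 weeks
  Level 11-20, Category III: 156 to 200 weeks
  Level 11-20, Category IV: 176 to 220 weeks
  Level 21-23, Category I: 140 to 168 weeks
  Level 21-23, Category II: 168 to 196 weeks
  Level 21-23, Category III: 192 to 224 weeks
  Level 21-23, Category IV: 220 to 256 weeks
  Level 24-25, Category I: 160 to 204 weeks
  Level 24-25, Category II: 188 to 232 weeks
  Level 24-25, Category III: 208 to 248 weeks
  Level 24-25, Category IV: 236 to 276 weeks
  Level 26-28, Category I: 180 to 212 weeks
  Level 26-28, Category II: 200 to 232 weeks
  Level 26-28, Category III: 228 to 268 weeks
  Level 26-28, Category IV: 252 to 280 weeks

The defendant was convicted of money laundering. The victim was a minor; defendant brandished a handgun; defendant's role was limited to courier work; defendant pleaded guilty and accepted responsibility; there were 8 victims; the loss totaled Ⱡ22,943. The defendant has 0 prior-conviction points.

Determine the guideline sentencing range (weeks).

Base offense level for money laundering: 22.
§1 applies (level before this adjustment is 22 ≥ 16, so +4): 22 + 4 = 26.
§2 applies: 26 − 2 = 24.
§3 applies: 24 + 2 = 26.
§4 applies (level before this adjustment is 26 ≥ 13, so +5): 26 + 5 = 31.
§5 applies: 31 − 2 = 29.
§6 applies: 29 + 2 = 31.
Level 31 exceeds the maximum of 28; capped at 28.
Final offense level: 28.
Criminal history: 0 prior points → Category I (0-4).
Level 28 falls in the 26-28 band.
Grid: Level 26-28 × Category I = 180-212 weeks.

180-212 weeks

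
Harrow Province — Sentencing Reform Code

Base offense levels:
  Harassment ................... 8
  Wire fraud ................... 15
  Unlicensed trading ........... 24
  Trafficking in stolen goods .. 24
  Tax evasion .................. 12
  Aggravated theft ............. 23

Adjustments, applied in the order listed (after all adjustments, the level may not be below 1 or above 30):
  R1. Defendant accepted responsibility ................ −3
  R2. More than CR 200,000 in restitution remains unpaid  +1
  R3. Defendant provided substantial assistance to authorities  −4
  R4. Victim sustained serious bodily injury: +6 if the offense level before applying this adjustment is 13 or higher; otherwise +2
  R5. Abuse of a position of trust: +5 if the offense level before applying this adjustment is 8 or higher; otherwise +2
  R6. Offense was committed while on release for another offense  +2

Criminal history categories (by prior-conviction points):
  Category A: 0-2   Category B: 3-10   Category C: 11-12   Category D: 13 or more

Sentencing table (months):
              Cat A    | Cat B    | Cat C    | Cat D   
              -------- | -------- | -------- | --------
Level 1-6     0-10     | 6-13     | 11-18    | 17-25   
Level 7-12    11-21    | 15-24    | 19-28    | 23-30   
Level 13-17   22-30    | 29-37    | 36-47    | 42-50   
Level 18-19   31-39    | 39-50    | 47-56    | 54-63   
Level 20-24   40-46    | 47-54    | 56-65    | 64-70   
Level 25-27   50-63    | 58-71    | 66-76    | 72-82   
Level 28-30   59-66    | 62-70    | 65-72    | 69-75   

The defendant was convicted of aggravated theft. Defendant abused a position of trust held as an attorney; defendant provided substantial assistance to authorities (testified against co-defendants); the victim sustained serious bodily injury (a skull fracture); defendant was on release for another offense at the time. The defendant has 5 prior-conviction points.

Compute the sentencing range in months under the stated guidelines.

Base offense level for aggravated theft: 23.
R3 applies: 23 − 4 = 19.
R4 applies (level before this adjustment is 19 ≥ 13, so +6): 19 + 6 = 25.
R5 applies (level before this adjustment is 25 ≥ 8, so +5): 25 + 5 = 30.
R6 applies: 30 + 2 = 32.
Level 32 exceeds the maximum of 30; capped at 30.
Final offense level: 30.
Criminal history: 5 prior points → Category B (3-10).
Level 30 falls in the 28-30 band.
Grid: Level 28-30 × Category B = 62-70 months.

62-70 months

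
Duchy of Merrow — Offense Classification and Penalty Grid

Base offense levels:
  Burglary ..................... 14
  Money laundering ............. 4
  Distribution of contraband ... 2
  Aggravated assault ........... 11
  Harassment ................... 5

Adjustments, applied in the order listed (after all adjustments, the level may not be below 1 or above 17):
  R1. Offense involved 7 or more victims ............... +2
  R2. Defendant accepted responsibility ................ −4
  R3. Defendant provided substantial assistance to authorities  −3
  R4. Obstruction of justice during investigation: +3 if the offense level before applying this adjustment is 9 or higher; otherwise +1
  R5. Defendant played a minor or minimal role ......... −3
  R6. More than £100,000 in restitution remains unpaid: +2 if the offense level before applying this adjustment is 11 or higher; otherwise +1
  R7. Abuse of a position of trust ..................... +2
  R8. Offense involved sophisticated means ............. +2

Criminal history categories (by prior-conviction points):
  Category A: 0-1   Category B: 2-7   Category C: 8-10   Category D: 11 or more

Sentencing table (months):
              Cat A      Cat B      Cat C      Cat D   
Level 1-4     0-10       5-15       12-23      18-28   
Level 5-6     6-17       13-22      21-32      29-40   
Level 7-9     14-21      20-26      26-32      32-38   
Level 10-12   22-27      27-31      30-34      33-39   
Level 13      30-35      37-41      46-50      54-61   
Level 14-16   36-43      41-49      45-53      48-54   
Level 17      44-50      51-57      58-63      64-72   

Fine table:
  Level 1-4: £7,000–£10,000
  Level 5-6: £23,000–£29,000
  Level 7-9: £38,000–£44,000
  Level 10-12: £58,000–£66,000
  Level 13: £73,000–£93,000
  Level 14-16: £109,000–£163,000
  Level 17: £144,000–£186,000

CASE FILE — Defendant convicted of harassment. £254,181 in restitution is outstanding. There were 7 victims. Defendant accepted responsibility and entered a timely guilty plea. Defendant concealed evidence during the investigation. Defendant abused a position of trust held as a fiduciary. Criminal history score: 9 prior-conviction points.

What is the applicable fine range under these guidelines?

£38,000–£44,000

Base offense level for harassment: 5.
R1 applies: 5 + 2 = 7.
R2 applies: 7 − 4 = 3.
R3 does not apply.
R4 applies (level before this adjustment is 3 < 9, so +1): 3 + 1 = 4.
R5 does not apply.
R6 applies (level before this adjustment is 4 < 11, so +1): 4 + 1 = 5.
R7 applies: 5 + 2 = 7.
R8 does not apply.
Final offense level: 7.
Level 7 falls in the 7-9 band.
Fine table: Level 7-9 → £38,000–£44,000.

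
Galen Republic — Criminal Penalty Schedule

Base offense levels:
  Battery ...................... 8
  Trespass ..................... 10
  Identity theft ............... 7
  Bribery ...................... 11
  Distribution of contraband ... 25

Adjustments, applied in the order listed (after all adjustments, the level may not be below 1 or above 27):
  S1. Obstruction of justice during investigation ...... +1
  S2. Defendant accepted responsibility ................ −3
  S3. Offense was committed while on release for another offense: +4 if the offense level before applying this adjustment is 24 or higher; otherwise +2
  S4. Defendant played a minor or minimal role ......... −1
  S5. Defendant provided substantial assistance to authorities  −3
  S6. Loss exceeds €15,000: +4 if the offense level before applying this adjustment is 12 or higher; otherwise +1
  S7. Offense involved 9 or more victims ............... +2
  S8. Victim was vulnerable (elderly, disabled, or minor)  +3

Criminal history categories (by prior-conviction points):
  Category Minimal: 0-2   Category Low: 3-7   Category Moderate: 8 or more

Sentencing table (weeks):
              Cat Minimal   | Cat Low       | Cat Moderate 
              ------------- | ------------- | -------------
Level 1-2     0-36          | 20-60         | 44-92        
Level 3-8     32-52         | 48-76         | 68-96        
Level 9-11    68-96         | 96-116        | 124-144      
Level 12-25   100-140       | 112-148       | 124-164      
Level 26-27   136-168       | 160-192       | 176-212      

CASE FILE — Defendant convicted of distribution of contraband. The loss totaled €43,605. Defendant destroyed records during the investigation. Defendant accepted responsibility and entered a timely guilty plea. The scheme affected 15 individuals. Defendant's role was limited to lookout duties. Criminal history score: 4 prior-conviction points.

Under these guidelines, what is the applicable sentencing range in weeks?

160-192 weeks

Base offense level for distribution of contraband: 25.
S1 applies: 25 + 1 = 26.
S2 applies: 26 − 3 = 23.
S3 does not apply.
S4 applies: 23 − 1 = 22.
S6 applies (level before this adjustment is 22 ≥ 12, so +4): 22 + 4 = 26.
S7 applies: 26 + 2 = 28.
Level 28 exceeds the maximum of 27; capped at 27.
Final offense level: 27.
Criminal history: 4 prior points → Category Low (3-7).
Level 27 falls in the 26-27 band.
Grid: Level 26-27 × Category Low = 160-192 weeks.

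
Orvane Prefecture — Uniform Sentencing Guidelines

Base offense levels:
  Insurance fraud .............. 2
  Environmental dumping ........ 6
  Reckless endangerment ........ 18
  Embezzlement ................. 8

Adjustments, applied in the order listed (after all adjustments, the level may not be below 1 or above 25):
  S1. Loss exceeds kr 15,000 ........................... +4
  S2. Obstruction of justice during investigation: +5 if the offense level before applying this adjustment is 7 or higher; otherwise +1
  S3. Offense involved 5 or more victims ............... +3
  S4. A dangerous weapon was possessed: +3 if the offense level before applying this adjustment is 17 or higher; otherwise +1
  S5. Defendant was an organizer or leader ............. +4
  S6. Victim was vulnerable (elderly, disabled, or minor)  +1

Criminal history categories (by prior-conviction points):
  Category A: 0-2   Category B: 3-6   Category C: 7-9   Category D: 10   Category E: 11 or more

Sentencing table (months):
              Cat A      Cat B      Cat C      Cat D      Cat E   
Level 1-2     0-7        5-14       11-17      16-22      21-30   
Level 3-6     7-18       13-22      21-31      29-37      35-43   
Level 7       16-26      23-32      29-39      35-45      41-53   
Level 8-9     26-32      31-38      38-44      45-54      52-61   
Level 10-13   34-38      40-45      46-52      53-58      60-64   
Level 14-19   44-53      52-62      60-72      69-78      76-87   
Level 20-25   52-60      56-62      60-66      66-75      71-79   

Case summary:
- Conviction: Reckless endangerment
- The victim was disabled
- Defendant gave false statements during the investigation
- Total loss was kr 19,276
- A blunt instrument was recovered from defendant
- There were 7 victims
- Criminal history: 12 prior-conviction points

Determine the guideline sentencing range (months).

Base offense level for reckless endangerment: 18.
S1 applies: 18 + 4 = 22.
S2 applies (level before this adjustment is 22 ≥ 7, so +5): 22 + 5 = 27.
S3 applies: 27 + 3 = 30.
S4 applies (level before this adjustment is 30 ≥ 17, so +3): 30 + 3 = 33.
S5 does not apply.
S6 applies: 33 + 1 = 34.
Level 34 exceeds the maximum of 25; capped at 25.
Final offense level: 25.
Criminal history: 12 prior points → Category E (11+).
Level 25 falls in the 20-25 band.
Grid: Level 20-25 × Category E = 71-79 months.

71-79 months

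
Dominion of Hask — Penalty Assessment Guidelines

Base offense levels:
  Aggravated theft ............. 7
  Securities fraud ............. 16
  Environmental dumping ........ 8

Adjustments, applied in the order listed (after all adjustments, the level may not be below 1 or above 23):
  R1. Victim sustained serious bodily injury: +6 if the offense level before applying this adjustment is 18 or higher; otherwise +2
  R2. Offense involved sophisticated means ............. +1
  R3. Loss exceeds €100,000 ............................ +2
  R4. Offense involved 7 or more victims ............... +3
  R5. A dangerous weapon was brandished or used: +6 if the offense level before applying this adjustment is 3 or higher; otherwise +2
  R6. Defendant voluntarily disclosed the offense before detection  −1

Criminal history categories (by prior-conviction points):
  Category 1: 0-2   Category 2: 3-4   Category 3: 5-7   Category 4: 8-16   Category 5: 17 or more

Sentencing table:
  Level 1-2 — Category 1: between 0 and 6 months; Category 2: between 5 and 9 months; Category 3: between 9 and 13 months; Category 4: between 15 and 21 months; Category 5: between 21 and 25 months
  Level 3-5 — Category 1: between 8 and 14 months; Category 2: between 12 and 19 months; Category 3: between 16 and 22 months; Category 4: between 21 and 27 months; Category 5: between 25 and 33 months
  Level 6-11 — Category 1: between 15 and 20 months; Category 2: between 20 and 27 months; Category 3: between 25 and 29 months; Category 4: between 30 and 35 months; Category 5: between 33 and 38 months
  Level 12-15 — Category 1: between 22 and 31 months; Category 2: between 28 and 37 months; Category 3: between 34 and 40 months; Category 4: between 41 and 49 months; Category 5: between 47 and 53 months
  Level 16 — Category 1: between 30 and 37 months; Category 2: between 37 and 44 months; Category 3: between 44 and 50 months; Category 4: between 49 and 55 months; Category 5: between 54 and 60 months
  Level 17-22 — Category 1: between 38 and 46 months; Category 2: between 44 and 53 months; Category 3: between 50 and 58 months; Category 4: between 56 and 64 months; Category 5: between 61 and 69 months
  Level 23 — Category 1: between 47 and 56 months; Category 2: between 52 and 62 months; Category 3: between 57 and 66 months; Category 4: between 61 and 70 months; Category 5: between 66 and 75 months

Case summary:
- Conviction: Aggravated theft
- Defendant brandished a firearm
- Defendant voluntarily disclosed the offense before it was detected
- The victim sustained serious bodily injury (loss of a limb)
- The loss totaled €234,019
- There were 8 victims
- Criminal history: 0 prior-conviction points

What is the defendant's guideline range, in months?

38-46 months

Base offense level for aggravated theft: 7.
R1 applies (level before this adjustment is 7 < 18, so +2): 7 + 2 = 9.
R3 applies: 9 + 2 = 11.
R4 applies: 11 + 3 = 14.
R5 applies (level before this adjustment is 14 ≥ 3, so +6): 14 + 6 = 20.
R6 applies: 20 − 1 = 19.
Final offense level: 19.
Criminal history: 0 prior points → Category 1 (0-2).
Level 19 falls in the 17-22 band.
Grid: Level 17-22 × Category 1 = 38-46 months.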